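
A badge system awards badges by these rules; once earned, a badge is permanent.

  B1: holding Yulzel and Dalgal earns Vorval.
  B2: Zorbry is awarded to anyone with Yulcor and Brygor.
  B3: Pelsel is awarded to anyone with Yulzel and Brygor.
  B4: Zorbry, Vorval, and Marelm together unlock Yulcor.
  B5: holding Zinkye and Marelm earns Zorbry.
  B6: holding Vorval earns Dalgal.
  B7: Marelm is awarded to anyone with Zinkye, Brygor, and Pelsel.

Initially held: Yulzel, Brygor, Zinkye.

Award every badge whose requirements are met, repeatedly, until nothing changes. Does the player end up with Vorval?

No

Vorval would need Yulzel and Dalgal (B1), but Dalgal is never earned.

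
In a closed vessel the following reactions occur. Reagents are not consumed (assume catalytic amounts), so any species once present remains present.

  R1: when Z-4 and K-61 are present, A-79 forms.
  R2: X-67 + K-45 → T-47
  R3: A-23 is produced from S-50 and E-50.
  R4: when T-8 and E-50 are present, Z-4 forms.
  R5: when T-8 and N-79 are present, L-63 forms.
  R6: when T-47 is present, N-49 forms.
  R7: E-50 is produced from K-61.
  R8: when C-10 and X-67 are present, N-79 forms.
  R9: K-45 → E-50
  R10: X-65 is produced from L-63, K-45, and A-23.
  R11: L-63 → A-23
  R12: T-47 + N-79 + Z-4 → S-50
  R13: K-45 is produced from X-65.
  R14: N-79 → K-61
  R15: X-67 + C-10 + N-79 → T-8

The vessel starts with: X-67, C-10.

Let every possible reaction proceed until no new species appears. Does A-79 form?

C-10 and X-67 present → N-79 forms (R8).
X-67, C-10, and N-79 present → T-8 forms (R15).
N-79 present → K-61 forms (R14).
K-61 present → E-50 forms (R7).
T-8 and E-50 present → Z-4 forms (R4).
Z-4 and K-61 present → A-79 forms (R1).

Yes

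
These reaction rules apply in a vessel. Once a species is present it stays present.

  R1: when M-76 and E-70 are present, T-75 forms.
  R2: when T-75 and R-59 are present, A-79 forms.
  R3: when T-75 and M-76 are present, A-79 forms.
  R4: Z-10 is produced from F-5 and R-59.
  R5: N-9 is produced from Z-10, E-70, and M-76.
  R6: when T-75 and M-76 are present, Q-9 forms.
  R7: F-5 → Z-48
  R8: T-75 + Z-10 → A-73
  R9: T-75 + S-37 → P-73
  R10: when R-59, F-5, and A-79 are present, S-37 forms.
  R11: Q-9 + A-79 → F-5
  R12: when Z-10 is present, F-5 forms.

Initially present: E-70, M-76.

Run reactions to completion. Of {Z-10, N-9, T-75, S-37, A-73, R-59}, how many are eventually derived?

1

M-76 and E-70 present → T-75 forms (R1).
Z-10 would need F-5 and R-59 (R4), but R-59 never forms.
N-9 would need Z-10, E-70, and M-76 (R5), but Z-10 never forms.
T-75: reached.
S-37 would need R-59, F-5, and A-79 (R10), but R-59 never forms.
A-73 would need T-75 and Z-10 (R8), but Z-10 never forms.
No rule produces R-59, and it is not given.
Reached: T-75 — 1 of the 6.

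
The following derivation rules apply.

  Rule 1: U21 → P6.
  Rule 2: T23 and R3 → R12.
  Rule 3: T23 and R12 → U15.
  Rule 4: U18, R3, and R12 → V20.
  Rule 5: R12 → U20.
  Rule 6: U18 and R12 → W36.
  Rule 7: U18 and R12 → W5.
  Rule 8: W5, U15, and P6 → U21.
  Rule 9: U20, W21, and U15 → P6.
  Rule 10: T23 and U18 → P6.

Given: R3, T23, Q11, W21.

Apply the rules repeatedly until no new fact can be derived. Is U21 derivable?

U21 would need W5, U15, and P6 (Rule 8), but W5 is never established.

No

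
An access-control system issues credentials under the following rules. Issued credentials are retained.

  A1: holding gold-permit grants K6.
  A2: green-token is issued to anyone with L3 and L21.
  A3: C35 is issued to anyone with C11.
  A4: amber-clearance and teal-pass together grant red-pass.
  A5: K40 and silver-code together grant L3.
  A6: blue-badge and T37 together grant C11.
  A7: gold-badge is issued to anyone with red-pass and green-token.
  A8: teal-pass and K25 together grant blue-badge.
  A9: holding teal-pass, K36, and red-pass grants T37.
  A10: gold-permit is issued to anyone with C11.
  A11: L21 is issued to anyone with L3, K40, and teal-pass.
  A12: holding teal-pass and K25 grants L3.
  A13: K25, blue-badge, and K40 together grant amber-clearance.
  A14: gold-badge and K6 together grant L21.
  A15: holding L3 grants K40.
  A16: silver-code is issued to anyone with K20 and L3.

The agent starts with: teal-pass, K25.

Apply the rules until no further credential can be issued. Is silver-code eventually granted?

No

silver-code would need K20 and L3 (A16), but K20 is never granted.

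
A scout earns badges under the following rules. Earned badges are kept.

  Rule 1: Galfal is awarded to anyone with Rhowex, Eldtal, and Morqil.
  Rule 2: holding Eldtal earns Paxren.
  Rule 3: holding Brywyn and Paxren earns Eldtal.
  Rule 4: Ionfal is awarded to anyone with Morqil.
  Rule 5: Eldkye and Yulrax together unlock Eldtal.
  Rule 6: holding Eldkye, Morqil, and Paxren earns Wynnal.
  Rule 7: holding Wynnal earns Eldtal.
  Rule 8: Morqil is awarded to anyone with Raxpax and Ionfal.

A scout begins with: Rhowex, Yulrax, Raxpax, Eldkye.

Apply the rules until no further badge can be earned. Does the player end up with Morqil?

No

Morqil would need Raxpax and Ionfal (Rule 8), but Ionfal is never earned.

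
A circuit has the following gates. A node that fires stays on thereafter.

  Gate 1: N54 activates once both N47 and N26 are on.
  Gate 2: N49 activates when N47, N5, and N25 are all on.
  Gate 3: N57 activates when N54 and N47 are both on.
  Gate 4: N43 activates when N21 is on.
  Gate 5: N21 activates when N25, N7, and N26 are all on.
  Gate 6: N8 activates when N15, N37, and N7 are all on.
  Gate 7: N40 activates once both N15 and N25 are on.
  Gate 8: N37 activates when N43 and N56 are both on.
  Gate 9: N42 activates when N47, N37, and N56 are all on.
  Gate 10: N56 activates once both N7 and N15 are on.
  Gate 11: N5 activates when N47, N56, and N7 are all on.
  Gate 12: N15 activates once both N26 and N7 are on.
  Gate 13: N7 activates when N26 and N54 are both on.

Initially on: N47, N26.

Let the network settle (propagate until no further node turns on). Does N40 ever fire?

No

N40 would need N15 and N25 (Gate 7), but N25 never turns on.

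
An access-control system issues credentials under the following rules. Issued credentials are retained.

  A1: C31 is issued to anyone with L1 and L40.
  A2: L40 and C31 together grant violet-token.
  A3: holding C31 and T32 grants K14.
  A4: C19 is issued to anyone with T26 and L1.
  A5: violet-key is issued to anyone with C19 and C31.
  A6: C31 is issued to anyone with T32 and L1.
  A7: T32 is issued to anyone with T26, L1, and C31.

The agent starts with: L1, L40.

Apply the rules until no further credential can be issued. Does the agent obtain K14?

No

K14 would need C31 and T32 (A3), but T32 is never granted.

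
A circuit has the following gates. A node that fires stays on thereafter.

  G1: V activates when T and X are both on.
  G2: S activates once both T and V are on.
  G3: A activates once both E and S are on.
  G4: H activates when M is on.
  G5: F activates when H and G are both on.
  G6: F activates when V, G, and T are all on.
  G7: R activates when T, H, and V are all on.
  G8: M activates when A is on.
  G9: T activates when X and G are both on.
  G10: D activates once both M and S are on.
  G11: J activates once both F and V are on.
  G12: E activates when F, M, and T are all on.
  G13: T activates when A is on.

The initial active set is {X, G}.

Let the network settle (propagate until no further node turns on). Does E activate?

No

E would need F, M, and T (G12), but M never turns on.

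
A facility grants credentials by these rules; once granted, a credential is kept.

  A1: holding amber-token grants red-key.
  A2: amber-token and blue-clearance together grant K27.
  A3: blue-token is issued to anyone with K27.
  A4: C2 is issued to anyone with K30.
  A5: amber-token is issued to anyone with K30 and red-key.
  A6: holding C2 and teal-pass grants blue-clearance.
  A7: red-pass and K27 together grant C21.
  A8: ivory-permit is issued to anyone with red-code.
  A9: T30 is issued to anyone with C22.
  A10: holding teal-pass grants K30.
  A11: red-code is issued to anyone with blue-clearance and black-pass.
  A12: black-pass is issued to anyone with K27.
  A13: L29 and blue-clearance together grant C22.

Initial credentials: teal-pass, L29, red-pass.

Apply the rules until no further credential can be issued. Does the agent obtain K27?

No

K27 would need amber-token and blue-clearance (A2), but amber-token is never granted.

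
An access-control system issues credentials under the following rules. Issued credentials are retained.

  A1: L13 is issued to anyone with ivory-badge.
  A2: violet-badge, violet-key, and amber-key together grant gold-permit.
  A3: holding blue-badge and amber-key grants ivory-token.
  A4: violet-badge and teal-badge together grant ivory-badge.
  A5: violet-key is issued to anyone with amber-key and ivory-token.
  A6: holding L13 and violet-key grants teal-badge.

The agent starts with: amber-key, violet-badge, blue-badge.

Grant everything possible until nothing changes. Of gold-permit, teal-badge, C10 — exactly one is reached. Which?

gold-permit

Holding blue-badge and amber-key grants ivory-token (A3).
Holding amber-key and ivory-token grants violet-key (A5).
Holding violet-badge, violet-key, and amber-key grants gold-permit (A2).
teal-badge would need L13 and violet-key (A6), but L13 is never granted. No rule produces C10, and it is not given.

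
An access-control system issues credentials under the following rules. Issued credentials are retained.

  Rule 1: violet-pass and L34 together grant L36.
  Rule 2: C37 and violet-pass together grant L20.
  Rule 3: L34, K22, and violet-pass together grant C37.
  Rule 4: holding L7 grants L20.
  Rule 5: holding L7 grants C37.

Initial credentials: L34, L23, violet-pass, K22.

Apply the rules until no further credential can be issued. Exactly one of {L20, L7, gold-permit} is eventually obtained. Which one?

Holding L34, K22, and violet-pass grants C37 (Rule 3).
Holding C37 and violet-pass grants L20 (Rule 2).
No rule produces gold-permit, and it is not given. No rule produces L7, and it is not given.

L20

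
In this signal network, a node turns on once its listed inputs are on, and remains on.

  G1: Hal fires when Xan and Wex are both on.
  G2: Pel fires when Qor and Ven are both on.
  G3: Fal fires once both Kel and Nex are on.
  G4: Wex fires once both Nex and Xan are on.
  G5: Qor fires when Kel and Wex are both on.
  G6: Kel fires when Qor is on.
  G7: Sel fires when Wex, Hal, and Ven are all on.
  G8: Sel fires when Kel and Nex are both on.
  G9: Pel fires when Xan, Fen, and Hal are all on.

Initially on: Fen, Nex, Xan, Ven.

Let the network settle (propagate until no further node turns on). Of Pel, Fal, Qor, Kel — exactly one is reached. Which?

Pel

G4: Nex and Xan on → Wex on.
Xan and Wex are on, so Hal fires (G1).
Xan, Fen, and Hal are on, so Pel fires (G9).
Qor would need Kel and Wex (G5), but Kel never turns on. Fal would need Kel and Nex (G3), but Kel never turns on. Kel would need Qor (G6), but Qor never turns on.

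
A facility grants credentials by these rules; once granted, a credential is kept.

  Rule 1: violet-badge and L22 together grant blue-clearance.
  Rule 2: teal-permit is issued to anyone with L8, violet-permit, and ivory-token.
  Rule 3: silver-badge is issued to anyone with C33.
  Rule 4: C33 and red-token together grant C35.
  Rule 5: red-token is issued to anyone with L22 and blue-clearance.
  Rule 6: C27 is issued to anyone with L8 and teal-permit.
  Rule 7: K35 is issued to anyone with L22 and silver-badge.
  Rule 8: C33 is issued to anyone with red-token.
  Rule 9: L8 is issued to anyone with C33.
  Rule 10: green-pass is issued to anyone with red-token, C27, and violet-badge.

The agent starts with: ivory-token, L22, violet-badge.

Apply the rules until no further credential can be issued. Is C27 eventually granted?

C27 would need L8 and teal-permit (Rule 6), but teal-permit is never granted.

No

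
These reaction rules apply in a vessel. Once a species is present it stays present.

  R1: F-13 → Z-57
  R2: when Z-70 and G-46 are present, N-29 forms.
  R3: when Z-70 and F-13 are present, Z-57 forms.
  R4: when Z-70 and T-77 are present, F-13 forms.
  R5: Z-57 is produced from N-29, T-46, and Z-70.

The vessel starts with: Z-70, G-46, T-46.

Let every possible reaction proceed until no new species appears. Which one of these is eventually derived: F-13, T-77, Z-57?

Z-57

Z-70 and G-46 present → N-29 forms (R2).
N-29, T-46, and Z-70 present → Z-57 forms (R5).
F-13 would need Z-70 and T-77 (R4), but T-77 never forms. No rule produces T-77, and it is not given.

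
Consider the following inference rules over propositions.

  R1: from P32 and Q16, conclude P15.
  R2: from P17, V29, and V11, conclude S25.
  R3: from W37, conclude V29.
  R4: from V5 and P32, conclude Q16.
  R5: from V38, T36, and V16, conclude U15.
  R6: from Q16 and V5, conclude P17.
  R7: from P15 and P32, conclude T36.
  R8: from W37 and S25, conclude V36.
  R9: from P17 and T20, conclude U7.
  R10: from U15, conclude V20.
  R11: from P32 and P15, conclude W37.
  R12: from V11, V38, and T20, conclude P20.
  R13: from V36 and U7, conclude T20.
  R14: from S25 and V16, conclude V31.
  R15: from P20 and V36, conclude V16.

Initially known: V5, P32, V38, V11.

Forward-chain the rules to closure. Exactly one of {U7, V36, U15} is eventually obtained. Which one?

V5 and P32 hold, so Q16 follows (R4).
Q16 and V5 hold, so P17 follows (R6).
From P32 and Q16, R1 gives P15.
From P32 and P15, R11 gives W37.
From W37, R3 gives V29.
P17, V29, and V11 hold, so S25 follows (R2).
From W37 and S25, R8 gives V36.
U7 would need P17 and T20 (R9), but T20 is never established. U15 would need V38, T36, and V16 (R5), but V16 is never established.

V36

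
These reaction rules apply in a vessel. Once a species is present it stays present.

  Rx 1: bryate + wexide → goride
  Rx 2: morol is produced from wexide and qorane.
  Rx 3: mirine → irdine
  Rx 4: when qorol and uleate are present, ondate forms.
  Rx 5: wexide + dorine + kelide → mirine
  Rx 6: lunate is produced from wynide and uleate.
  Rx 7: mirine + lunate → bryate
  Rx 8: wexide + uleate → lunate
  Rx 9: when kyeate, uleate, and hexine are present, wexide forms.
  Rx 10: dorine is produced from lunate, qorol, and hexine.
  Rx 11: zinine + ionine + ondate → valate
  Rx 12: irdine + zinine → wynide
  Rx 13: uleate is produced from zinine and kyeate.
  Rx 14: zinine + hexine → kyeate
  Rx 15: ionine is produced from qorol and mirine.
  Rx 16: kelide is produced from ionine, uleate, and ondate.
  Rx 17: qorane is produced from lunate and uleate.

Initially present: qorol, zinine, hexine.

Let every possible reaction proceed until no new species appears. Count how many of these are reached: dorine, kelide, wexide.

2

zinine and hexine present → kyeate forms (Rx 14).
zinine and kyeate present → uleate forms (Rx 13).
kyeate, uleate, and hexine present → wexide forms (Rx 9).
wexide and uleate present → lunate forms (Rx 8).
lunate, qorol, and hexine present → dorine forms (Rx 10).
dorine: reached.
kelide would need ionine, uleate, and ondate (Rx 16), but ionine never forms.
wexide: reached.
Reached: dorine and wexide — 2 of the 3.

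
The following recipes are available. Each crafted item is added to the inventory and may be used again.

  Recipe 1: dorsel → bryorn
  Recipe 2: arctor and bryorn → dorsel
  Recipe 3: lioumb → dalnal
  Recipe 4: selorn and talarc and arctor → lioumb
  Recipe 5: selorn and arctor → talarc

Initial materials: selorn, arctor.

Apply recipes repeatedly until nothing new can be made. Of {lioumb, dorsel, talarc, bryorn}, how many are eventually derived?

Using Recipe 5, selorn and arctor make talarc.
selorn and talarc and arctor → lioumb (Recipe 4).
lioumb: reached.
dorsel would need arctor and bryorn (Recipe 2), but bryorn is never obtained.
talarc: reached.
bryorn would need dorsel (Recipe 1), but dorsel is never obtained.
Reached: lioumb and talarc — 2 of the 4.

2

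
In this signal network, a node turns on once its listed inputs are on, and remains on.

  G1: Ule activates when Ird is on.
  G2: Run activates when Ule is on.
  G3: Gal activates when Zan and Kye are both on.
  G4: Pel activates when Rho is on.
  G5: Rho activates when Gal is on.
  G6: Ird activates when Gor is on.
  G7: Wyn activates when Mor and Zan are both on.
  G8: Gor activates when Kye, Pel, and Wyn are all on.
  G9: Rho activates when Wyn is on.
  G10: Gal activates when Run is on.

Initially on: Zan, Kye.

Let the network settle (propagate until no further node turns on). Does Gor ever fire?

No

Gor would need Kye, Pel, and Wyn (G8), but Wyn never turns on.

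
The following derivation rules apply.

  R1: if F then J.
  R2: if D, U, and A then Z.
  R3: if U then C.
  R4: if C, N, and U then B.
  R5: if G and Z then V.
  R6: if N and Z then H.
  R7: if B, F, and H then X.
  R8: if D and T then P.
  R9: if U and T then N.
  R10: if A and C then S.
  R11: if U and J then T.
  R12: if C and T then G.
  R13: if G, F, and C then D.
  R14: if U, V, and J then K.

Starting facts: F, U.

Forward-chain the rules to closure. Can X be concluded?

X would need B, F, and H (R7), but H is never established.

No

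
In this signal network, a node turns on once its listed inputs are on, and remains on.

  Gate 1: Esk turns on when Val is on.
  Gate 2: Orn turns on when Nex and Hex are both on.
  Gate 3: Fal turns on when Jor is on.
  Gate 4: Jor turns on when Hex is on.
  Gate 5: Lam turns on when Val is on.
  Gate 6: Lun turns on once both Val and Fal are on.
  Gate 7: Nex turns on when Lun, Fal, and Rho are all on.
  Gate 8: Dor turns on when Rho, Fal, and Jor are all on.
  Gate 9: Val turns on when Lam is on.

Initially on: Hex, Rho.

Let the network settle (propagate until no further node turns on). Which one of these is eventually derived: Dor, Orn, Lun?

Dor

Gate 4: Hex on → Jor on.
Jor is on, so Fal turns on (Gate 3).
Rho, Fal, and Jor are on, so Dor turns on (Gate 8).
Lun would need Val and Fal (Gate 6), but Val never turns on. Orn would need Nex and Hex (Gate 2), but Nex never turns on.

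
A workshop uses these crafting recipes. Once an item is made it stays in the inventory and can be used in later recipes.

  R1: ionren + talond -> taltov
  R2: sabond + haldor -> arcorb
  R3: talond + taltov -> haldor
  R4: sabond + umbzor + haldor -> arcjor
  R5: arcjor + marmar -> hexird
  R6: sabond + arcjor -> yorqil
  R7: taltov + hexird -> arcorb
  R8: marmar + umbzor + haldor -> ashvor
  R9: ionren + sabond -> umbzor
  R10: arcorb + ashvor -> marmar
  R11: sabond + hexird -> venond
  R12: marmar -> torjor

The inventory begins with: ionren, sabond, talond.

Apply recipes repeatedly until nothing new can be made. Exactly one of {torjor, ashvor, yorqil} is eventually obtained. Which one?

Using R1, ionren and talond make taltov.
ionren + sabond -> umbzor (R9).
Using R3, talond and taltov make haldor.
sabond + umbzor + haldor -> arcjor (R4).
sabond + arcjor -> yorqil (R6).
torjor would need marmar (R12), but marmar is never obtained. ashvor would need marmar, umbzor, and haldor (R8), but marmar is never obtained.

yorqil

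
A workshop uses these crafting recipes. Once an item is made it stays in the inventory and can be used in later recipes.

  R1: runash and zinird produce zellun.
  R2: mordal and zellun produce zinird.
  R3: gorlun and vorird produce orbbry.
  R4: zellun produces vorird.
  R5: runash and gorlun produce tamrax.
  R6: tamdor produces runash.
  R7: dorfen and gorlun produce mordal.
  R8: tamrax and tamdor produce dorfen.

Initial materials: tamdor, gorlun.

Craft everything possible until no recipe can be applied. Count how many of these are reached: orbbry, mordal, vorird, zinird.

1

tamdor → runash (R6).
Using R5, runash and gorlun make tamrax.
Using R8, tamrax and tamdor make dorfen.
Using R7, dorfen and gorlun make mordal.
orbbry would need gorlun and vorird (R3), but vorird is never obtained.
mordal: reached.
vorird would need zellun (R4), but zellun is never obtained.
zinird would need mordal and zellun (R2), but zellun is never obtained.
Reached: mordal — 1 of the 4.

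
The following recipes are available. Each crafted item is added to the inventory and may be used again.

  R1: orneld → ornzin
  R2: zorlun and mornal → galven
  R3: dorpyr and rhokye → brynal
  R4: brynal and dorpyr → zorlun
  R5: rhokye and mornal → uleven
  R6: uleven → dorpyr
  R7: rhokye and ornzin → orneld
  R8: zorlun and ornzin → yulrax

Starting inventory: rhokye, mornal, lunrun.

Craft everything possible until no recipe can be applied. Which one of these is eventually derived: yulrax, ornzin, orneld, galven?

Using R5, rhokye and mornal make uleven.
uleven → dorpyr (R6).
dorpyr and rhokye → brynal (R3).
brynal and dorpyr → zorlun (R4).
zorlun and mornal → galven (R2).
ornzin would need orneld (R1), but orneld is never obtained. yulrax would need zorlun and ornzin (R8), but ornzin is never obtained. orneld would need rhokye and ornzin (R7), but ornzin is never obtained.

galven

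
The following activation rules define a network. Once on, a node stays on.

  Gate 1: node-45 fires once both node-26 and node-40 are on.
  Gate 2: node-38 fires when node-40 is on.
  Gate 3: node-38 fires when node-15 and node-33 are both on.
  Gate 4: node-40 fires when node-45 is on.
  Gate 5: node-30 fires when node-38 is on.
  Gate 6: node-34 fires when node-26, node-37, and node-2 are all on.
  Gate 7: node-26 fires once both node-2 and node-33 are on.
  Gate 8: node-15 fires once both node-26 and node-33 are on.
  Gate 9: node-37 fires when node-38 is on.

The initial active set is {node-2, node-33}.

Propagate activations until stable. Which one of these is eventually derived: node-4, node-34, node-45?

Gate 7: node-2 and node-33 on → node-26 on.
node-26 and node-33 are on, so node-15 fires (Gate 8).
Gate 3: node-15 and node-33 on → node-38 on.
node-38 is on, so node-37 fires (Gate 9).
Gate 6: node-26, node-37, and node-2 on → node-34 on.
node-45 would need node-26 and node-40 (Gate 1), but node-40 never turns on. No rule produces node-4, and it is not given.

node-34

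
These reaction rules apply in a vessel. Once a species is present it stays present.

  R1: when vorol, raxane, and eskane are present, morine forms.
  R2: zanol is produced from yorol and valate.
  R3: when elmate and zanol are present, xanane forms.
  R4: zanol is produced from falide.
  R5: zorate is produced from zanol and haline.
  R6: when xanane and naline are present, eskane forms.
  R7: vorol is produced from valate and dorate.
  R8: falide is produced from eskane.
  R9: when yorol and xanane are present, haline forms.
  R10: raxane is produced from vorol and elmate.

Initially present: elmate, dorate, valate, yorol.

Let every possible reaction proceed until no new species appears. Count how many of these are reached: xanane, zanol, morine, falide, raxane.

valate and dorate present → vorol forms (R7).
yorol and valate present → zanol forms (R2).
elmate and zanol present → xanane forms (R3).
vorol and elmate present → raxane forms (R10).
xanane: reached.
zanol: reached.
morine would need vorol, raxane, and eskane (R1), but eskane never forms.
falide would need eskane (R8), but eskane never forms.
raxane: reached.
Reached: xanane, zanol, and raxane — 3 of the 5.

3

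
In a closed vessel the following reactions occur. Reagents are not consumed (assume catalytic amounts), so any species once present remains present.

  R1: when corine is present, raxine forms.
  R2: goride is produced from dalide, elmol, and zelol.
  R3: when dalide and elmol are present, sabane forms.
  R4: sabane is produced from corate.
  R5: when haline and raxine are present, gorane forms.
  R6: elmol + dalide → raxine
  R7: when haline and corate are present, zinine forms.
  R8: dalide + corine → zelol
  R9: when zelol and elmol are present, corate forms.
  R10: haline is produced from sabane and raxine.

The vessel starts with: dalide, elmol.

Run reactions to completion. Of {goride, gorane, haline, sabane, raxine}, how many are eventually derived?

4

dalide and elmol present → sabane forms (R3).
elmol and dalide present → raxine forms (R6).
sabane and raxine present → haline forms (R10).
haline and raxine present → gorane forms (R5).
goride would need dalide, elmol, and zelol (R2), but zelol never forms.
gorane: reached.
haline: reached.
sabane: reached.
raxine: reached.
Reached: gorane, haline, sabane, and raxine — 4 of the 5.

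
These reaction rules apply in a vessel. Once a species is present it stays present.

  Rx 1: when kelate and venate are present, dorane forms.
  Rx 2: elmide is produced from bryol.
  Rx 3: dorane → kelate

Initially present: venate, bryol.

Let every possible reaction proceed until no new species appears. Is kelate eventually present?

No

kelate would need dorane (Rx 3), but dorane never forms.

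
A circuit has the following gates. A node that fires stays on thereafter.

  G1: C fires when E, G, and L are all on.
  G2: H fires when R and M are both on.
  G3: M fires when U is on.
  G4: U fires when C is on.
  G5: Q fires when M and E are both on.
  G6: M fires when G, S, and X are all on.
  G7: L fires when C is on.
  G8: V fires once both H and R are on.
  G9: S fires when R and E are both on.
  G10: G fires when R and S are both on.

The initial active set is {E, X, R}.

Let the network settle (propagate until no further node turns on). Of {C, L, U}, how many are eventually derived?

C would need E, G, and L (G1), but L never turns on.
L would need C (G7), but C never turns on.
U would need C (G4), but C never turns on.
None of the 3 are reached.

0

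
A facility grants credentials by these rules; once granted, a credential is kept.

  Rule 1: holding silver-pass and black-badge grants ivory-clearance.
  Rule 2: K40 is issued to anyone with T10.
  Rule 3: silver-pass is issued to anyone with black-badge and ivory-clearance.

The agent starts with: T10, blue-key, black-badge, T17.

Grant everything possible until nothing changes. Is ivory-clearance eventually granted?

No

ivory-clearance would need silver-pass and black-badge (Rule 1), but silver-pass is never granted.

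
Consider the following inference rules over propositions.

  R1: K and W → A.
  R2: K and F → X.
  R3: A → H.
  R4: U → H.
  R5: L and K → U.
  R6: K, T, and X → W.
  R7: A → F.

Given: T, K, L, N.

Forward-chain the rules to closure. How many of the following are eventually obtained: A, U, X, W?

1

L and K hold, so U follows (R5).
A would need K and W (R1), but W is never established.
U: reached.
X would need K and F (R2), but F is never established.
W would need K, T, and X (R6), but X is never established.
Reached: U — 1 of the 4.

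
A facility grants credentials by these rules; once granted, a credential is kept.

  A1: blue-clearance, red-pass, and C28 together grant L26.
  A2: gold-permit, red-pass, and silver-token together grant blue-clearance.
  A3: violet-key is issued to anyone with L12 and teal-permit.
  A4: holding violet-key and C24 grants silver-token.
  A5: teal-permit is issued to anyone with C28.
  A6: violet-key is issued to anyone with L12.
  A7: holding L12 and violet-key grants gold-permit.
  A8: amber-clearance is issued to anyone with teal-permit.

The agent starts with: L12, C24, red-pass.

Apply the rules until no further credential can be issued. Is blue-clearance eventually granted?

Holding L12 grants violet-key (A6).
Holding L12 and violet-key grants gold-permit (A7).
Holding violet-key and C24 grants silver-token (A4).
Holding gold-permit, red-pass, and silver-token grants blue-clearance (A2).

Yes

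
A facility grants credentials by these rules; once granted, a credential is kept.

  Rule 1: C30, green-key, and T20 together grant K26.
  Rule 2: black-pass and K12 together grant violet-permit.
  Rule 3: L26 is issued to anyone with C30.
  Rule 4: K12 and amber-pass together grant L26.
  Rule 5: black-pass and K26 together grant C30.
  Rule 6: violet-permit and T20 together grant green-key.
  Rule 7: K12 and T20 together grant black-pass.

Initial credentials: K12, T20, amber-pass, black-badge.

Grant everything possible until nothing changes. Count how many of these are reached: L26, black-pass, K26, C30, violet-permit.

Holding K12 and T20 grants black-pass (Rule 7).
Holding K12 and amber-pass grants L26 (Rule 4).
Holding black-pass and K12 grants violet-permit (Rule 2).
L26: reached.
black-pass: reached.
K26 would need C30, green-key, and T20 (Rule 1), but C30 is never granted.
C30 would need black-pass and K26 (Rule 5), but K26 is never granted.
violet-permit: reached.
Reached: L26, black-pass, and violet-permit — 3 of the 5.

3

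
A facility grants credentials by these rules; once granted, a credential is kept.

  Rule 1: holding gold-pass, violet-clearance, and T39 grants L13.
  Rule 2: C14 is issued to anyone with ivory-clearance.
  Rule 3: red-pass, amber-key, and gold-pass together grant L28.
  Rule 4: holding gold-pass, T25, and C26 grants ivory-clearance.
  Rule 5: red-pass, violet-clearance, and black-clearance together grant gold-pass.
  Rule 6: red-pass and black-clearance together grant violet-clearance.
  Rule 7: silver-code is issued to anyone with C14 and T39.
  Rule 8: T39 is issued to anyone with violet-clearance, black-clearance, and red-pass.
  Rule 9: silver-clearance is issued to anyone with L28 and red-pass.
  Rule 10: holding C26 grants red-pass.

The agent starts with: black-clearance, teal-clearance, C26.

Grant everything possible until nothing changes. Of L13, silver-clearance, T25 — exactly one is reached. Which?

Holding C26 grants red-pass (Rule 10).
Holding red-pass and black-clearance grants violet-clearance (Rule 6).
Holding violet-clearance, black-clearance, and red-pass grants T39 (Rule 8).
Holding red-pass, violet-clearance, and black-clearance grants gold-pass (Rule 5).
Holding gold-pass, violet-clearance, and T39 grants L13 (Rule 1).
No rule produces T25, and it is not given. silver-clearance would need L28 and red-pass (Rule 9), but L28 is never granted.

L13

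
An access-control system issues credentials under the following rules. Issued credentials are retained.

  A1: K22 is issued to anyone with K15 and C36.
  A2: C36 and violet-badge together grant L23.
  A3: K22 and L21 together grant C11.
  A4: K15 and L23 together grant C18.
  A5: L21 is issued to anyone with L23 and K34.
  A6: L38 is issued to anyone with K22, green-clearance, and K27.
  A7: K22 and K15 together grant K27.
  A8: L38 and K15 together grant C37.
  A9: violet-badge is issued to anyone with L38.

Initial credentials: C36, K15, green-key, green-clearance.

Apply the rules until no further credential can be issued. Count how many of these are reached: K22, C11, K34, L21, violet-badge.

Holding K15 and C36 grants K22 (A1).
Holding K22 and K15 grants K27 (A7).
Holding K22, green-clearance, and K27 grants L38 (A6).
Holding L38 grants violet-badge (A9).
K22: reached.
C11 would need K22 and L21 (A3), but L21 is never granted.
No rule produces K34, and it is not given.
L21 would need L23 and K34 (A5), but K34 is never granted.
violet-badge: reached.
Reached: K22 and violet-badge — 2 of the 5.

2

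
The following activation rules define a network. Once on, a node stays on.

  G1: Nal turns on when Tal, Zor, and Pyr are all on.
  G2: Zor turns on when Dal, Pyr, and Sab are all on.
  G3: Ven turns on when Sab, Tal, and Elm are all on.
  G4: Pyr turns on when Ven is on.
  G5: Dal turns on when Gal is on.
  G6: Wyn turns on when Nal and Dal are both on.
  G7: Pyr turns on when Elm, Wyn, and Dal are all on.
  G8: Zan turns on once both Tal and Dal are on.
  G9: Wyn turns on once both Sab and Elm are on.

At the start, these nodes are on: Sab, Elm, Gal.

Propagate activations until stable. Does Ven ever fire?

Ven would need Sab, Tal, and Elm (G3), but Tal never turns on.

No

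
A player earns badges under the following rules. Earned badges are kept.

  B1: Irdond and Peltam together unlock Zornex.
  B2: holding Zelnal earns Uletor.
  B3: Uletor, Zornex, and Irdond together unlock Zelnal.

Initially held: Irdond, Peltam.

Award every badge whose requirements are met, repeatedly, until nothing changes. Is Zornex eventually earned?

Yes

With Irdond and Peltam, Zornex is earned (B1).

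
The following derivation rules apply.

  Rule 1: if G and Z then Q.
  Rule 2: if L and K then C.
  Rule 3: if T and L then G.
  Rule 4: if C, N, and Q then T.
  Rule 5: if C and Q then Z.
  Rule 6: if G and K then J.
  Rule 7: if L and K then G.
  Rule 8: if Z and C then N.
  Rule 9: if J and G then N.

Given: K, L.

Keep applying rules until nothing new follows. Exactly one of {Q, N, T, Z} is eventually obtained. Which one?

From L and K, Rule 7 gives G.
G and K hold, so J follows (Rule 6).
From J and G, Rule 9 gives N.
Z would need C and Q (Rule 5), but Q is never established. T would need C, N, and Q (Rule 4), but Q is never established. Q would need G and Z (Rule 1), but Z is never established.

N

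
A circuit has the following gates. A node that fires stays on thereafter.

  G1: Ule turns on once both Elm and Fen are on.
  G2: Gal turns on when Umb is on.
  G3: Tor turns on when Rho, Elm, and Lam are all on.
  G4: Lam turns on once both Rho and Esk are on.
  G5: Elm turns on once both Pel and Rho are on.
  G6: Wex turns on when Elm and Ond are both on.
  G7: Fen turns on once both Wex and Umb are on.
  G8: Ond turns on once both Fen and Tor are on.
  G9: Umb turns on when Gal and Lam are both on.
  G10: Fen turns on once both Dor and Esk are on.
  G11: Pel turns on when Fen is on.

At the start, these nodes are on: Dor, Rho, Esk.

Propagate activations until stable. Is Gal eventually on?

Gal would need Umb (G2), but Umb never turns on.

No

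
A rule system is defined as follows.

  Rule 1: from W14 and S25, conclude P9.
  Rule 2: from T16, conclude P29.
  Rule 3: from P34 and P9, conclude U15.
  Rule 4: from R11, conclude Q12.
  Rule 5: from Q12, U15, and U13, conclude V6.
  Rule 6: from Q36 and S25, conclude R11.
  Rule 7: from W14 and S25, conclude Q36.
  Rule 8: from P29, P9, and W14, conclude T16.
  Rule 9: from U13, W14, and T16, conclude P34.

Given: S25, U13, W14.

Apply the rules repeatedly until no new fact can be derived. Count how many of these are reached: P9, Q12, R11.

3

W14 and S25 hold, so Q36 follows (Rule 7).
From W14 and S25, Rule 1 gives P9.
Q36 and S25 hold, so R11 follows (Rule 6).
From R11, Rule 4 gives Q12.
P9: reached.
Q12: reached.
R11: reached.
All 3 are reached.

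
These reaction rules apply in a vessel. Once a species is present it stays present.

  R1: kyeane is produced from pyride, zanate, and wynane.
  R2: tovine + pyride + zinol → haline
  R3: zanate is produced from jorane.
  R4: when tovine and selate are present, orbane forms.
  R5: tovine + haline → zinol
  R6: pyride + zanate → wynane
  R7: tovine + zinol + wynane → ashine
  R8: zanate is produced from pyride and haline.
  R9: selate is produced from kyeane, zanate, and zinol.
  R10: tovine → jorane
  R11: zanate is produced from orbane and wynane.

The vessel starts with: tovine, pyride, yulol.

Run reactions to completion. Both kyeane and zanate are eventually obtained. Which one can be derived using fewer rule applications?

zanate: tovine present → jorane forms (R10). jorane present → zanate forms (R3). [2 rule applications]
kyeane: tovine present → jorane forms (R10). jorane present → zanate forms (R3). pyride and zanate present → wynane forms (R6). pyride, zanate, and wynane present → kyeane forms (R1). [4 rule applications]
zanate needs fewer.

zanate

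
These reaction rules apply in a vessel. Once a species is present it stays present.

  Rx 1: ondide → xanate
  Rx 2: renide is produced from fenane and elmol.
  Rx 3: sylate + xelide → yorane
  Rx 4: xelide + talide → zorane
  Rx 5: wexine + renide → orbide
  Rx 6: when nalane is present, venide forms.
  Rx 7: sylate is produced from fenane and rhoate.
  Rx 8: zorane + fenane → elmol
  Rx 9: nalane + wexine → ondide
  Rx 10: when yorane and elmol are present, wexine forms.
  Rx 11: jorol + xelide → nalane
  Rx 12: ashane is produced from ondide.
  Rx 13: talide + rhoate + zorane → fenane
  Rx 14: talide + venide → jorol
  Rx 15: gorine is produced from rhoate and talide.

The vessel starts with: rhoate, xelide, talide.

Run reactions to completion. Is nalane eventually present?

nalane would need jorol and xelide (Rx 11), but jorol never forms.

No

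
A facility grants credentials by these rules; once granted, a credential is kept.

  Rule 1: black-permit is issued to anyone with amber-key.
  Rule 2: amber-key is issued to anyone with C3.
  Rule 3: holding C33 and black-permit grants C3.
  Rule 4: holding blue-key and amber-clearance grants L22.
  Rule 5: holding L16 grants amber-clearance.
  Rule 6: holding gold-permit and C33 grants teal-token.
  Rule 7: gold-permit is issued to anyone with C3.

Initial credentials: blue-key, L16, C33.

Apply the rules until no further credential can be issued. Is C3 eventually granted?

C3 would need C33 and black-permit (Rule 3), but black-permit is never granted.

No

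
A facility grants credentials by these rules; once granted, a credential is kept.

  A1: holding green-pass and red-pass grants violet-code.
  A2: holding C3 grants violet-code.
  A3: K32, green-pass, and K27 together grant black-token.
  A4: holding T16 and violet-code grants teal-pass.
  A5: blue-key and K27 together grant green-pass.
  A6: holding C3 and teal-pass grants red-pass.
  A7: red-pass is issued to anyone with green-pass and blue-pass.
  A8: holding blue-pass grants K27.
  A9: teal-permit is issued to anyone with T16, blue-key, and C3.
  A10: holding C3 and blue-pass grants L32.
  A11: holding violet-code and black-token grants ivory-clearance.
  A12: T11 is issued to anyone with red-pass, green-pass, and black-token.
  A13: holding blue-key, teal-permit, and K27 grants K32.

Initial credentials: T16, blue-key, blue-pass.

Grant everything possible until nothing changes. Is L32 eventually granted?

L32 would need C3 and blue-pass (A10), but C3 is never granted.

No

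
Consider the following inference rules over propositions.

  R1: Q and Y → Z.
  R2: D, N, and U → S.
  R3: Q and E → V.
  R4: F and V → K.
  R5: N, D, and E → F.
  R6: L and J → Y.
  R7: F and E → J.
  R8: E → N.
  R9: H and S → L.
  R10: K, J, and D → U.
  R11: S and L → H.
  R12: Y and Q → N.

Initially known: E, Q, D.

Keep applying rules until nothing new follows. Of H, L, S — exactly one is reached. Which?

S

From Q and E, R3 gives V.
From E, R8 gives N.
N, D, and E hold, so F follows (R5).
F and E hold, so J follows (R7).
From F and V, R4 gives K.
From K, J, and D, R10 gives U.
D, N, and U hold, so S follows (R2).
H would need S and L (R11), but L is never established. L would need H and S (R9), but H is never established.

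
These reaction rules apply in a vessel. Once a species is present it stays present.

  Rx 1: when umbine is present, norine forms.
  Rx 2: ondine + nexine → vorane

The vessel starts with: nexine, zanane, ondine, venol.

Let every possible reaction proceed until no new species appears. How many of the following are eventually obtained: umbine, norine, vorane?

1

ondine and nexine present → vorane forms (Rx 2).
No rule produces umbine, and it is not given.
norine would need umbine (Rx 1), but umbine never forms.
vorane: reached.
Reached: vorane — 1 of the 3.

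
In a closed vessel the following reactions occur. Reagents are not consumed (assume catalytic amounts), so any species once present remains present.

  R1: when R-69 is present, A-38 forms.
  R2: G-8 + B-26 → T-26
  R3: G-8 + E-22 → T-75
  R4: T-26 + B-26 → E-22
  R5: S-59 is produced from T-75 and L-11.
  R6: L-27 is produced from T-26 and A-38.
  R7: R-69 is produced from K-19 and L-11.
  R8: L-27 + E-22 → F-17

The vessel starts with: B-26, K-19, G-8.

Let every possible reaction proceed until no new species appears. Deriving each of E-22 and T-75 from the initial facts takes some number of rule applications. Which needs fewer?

E-22

E-22: G-8 and B-26 present → T-26 forms (R2). T-26 and B-26 present → E-22 forms (R4). [2 rule applications]
T-75: G-8 and B-26 present → T-26 forms (R2). T-26 and B-26 present → E-22 forms (R4). G-8 and E-22 present → T-75 forms (R3). [3 rule applications]
E-22 needs fewer.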